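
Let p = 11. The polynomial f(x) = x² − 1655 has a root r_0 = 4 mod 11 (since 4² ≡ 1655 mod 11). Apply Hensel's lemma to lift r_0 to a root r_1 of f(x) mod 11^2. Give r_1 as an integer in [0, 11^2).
r_1 = 103 (mod 121)

Hensel's recurrence: r_{i+1} = r_i − f(r_i)·(f′(r_i))^{-1} mod 11^{i+2}, with f′(x) = 2x. Iterate:
  r_0 = 4 (mod 11)
  r_1 = 103 (mod 121)
Final: r_1 = 103, and one checks f(r_1) ≡ 0 mod 11^2.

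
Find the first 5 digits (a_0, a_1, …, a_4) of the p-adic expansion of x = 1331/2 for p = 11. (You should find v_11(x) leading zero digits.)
(a_0, …, a_4) = (0, 0, 0, 6, 5)

v_11(1331/2) = 3, so a_0 = ... = a_2 = 0. Factor out: x = 11^3 · u with u = 1/2 a unit in ℤ_11. Expand u iteratively via a_{v+i} = u_i mod 11, u_{i+1} = (u_i − a_{v+i})/11:
  u_0 = 1/2;  a_3 = 6;  u_1 = (u_0 − 6)/11 = -1/2
  u_1 = -1/2;  a_4 = 5;  u_2 = (u_1 − 5)/11 = -1/2
Digits: (0, 0, 0, 6, 5).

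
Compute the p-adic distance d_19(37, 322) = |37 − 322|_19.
d_19(37, 322) = 1/19

Step 1 — x − y = 37 − 322 = -285. Step 2 — v_19(-285) = 1 (factor: -285 = −(19^1 · 15); the sign does not affect v_p). Step 3 — |x − y|_19 = 19^{-1} = 1/19.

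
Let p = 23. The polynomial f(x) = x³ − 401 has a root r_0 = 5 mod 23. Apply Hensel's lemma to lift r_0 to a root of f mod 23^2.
r_1 = 51 (mod 529)

Hensel: r_{i+1} = r_i − f(r_i)/f′(r_i) mod 23^{i+2}, where f′(x) = 3x². Iterate:
  r_0 = 5 (mod 23)
  r_1 = 51 (mod 529)
Final: r = 51 with f(r) ≡ 0 mod 23^2.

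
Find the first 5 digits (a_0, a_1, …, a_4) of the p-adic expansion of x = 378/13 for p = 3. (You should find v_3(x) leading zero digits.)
(a_0, …, a_4) = (0, 0, 0, 2, 2)

v_3(378/13) = 3, so a_0 = ... = a_2 = 0. Factor out: x = 3^3 · u with u = 14/13 a unit in ℤ_3. Expand u iteratively via a_{v+i} = u_i mod 3, u_{i+1} = (u_i − a_{v+i})/3:
  u_0 = 14/13;  a_3 = 2;  u_1 = (u_0 − 2)/3 = -4/13
  u_1 = -4/13;  a_4 = 2;  u_2 = (u_1 − 2)/3 = -10/13
Digits: (0, 0, 0, 2, 2).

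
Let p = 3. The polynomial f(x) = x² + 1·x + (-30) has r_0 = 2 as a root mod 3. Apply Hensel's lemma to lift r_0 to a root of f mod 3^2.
r_1 = 5 (mod 9)

Hensel: r_{i+1} = r_i − f(r_i)·(f′(r_i))^{-1} mod 3^{i+2}, f′(x) = 2x + 1. Iterate:
  r_0 = 2 (mod 3)
  r_1 = 5 (mod 9)
Final: r = 5 satisfies f(r) ≡ 0 mod 3^2.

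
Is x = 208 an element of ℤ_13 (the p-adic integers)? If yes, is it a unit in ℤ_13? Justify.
x ∈ ℤ_13 but not a unit; v_13(x) = 1 > 0

ℤ_13 = {x ∈ ℚ_13 : v_13(x) ≥ 0} and ℤ_13^× = {x ∈ ℤ_13 : v_13(x) = 0}. Here v_13(208) = v_13(num) − v_13(den) = 1; compare against these criteria.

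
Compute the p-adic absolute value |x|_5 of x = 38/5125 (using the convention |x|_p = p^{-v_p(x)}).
|38/5125|_5 = 125

Step 1 — compute v_5(x) by factoring powers of 5 out of the numerator and denominator: v_5(38/5125) = -3. Step 2 — apply |x|_p = p^{-v_p(x)} = 5^{3} = 125.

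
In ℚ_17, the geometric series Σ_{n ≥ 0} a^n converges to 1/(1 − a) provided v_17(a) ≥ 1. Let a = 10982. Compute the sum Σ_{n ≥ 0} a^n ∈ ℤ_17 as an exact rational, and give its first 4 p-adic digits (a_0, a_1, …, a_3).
Σ a^n = 1/(1 − a) = -1/10981;  first 4 digits = (1, 0, 4, 2)

v_17(a) = 2 ≥ 1, so the series converges in ℤ_17 to 1/(1 − a) = 1/(1 − 10982) = -1/10981. Expand this rational in ℤ_17: compute digits iteratively via d_i = x_i mod 17, x_{i+1} = (x_i − d_i)/17. The first 4 digits are (1, 0, 4, 2).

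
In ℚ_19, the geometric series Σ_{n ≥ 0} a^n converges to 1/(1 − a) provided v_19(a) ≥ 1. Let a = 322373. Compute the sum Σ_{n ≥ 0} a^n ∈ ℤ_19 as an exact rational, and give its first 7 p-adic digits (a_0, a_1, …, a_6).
Σ a^n = 1/(1 − a) = -1/322372;  first 7 digits = (1, 0, 0, 9, 2, 0, 5)

v_19(a) = 3 ≥ 1, so the series converges in ℤ_19 to 1/(1 − a) = 1/(1 − 322373) = -1/322372. Expand this rational in ℤ_19: compute digits iteratively via d_i = x_i mod 19, x_{i+1} = (x_i − d_i)/19. The first 7 digits are (1, 0, 0, 9, 2, 0, 5).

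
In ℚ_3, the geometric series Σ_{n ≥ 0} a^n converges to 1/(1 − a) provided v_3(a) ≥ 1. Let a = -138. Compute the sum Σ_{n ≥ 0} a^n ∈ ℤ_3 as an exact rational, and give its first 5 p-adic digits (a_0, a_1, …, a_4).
Σ a^n = 1/(1 − a) = 1/139;  first 5 digits = (1, 2, 0, 0, 0)

v_3(a) = 1 ≥ 1, so the series converges in ℤ_3 to 1/(1 − a) = 1/(1 − (-138)) = 1/139. Expand this rational in ℤ_3: compute digits iteratively via d_i = x_i mod 3, x_{i+1} = (x_i − d_i)/3. The first 5 digits are (1, 2, 0, 0, 0).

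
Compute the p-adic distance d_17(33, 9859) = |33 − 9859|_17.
d_17(33, 9859) = 1/4913

Step 1 — x − y = 33 − 9859 = -9826. Step 2 — v_17(-9826) = 3 (factor: -9826 = −(17^3 · 2); the sign does not affect v_p). Step 3 — |x − y|_17 = 17^{-3} = 1/4913.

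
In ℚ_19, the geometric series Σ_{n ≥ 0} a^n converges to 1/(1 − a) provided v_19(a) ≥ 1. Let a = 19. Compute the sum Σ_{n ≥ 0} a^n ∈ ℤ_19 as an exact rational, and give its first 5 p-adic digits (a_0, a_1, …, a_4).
Σ a^n = 1/(1 − a) = -1/18;  first 5 digits = (1, 1, 1, 1, 1)

v_19(a) = 1 ≥ 1, so the series converges in ℤ_19 to 1/(1 − a) = 1/(1 − 19) = -1/18. Expand this rational in ℤ_19: compute digits iteratively via d_i = x_i mod 19, x_{i+1} = (x_i − d_i)/19. The first 5 digits are (1, 1, 1, 1, 1).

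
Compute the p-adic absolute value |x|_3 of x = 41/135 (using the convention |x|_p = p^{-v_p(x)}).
|41/135|_3 = 27

Step 1 — compute v_3(x) by factoring powers of 3 out of the numerator and denominator: v_3(41/135) = -3. Step 2 — apply |x|_p = p^{-v_p(x)} = 3^{3} = 27.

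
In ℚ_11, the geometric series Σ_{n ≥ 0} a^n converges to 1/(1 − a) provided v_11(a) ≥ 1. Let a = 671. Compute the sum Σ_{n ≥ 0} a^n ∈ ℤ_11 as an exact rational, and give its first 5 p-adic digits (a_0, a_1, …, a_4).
Σ a^n = 1/(1 − a) = -1/670;  first 5 digits = (1, 6, 8, 4, 5)

v_11(a) = 1 ≥ 1, so the series converges in ℤ_11 to 1/(1 − a) = 1/(1 − 671) = -1/670. Expand this rational in ℤ_11: compute digits iteratively via d_i = x_i mod 11, x_{i+1} = (x_i − d_i)/11. The first 5 digits are (1, 6, 8, 4, 5).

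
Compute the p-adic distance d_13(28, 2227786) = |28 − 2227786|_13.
d_13(28, 2227786) = 1/371293

Step 1 — x − y = 28 − 2227786 = -2227758. Step 2 — v_13(-2227758) = 5 (factor: -2227758 = −(13^5 · 6); the sign does not affect v_p). Step 3 — |x − y|_13 = 13^{-5} = 1/371293.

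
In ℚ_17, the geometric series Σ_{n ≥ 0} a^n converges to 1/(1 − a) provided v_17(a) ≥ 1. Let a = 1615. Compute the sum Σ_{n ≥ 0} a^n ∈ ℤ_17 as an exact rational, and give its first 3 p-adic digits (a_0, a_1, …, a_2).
Σ a^n = 1/(1 − a) = -1/1614;  first 3 digits = (1, 10, 3)

v_17(a) = 1 ≥ 1, so the series converges in ℤ_17 to 1/(1 − a) = 1/(1 − 1615) = -1/1614. Expand this rational in ℤ_17: compute digits iteratively via d_i = x_i mod 17, x_{i+1} = (x_i − d_i)/17. The first 3 digits are (1, 10, 3).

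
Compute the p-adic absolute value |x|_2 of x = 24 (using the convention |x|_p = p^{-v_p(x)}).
|24|_2 = 1/8

Step 1 — compute v_2(x) by factoring powers of 2 out of the numerator and denominator: v_2(24) = 3. Step 2 — apply |x|_p = p^{-v_p(x)} = 2^{-3} = 1/8.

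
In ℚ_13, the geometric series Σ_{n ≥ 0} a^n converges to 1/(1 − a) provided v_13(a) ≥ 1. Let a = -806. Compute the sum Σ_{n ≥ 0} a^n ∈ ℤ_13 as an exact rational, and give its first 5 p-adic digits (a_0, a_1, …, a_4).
Σ a^n = 1/(1 − a) = 1/807;  first 5 digits = (1, 3, 4, 10, 9)

v_13(a) = 1 ≥ 1, so the series converges in ℤ_13 to 1/(1 − a) = 1/(1 − (-806)) = 1/807. Expand this rational in ℤ_13: compute digits iteratively via d_i = x_i mod 13, x_{i+1} = (x_i − d_i)/13. The first 5 digits are (1, 3, 4, 10, 9).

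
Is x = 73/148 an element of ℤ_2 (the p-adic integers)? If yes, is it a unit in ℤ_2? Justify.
x ∉ ℤ_2 (v_2(x) = -2 < 0)

ℤ_2 = {x ∈ ℚ_2 : v_2(x) ≥ 0} and ℤ_2^× = {x ∈ ℤ_2 : v_2(x) = 0}. Here v_2(73/148) = v_2(num) − v_2(den) = -2; compare against these criteria.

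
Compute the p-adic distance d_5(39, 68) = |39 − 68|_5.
d_5(39, 68) = 1

Step 1 — x − y = 39 − 68 = -29. Step 2 — v_5(-29) = 0 (factor: -29 = −(5^0 · 29); the sign does not affect v_p). Step 3 — |x − y|_5 = 5^{0} = 1.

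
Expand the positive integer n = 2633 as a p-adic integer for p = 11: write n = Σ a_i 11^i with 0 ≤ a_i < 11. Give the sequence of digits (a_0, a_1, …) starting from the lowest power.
(a_0, a_1, …) = (4, 8, 10, 1)

Repeated division by 11 gives the digits low-to-high: 2633 = 4 + 8·11^1 + 10·11^2 + 1·11^3. Digit sequence: (4, 8, 10, 1).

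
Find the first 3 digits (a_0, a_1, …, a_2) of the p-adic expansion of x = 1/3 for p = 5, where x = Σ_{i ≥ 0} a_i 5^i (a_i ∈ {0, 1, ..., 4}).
(a_0, …, a_2) = (2, 3, 1)

v_5(1/3) = 0 (numerator and denominator both coprime to 5), so x ∈ ℤ_5^×. Compute digits iteratively via a_i = x_i mod 5, x_{i+1} = (x_i − a_i)/5, with x_0 = x:
  x_0 = 1/3;  a_0 = 2;  x_1 = (x_0 − 2)/5 = -1/3
  x_1 = -1/3;  a_1 = 3;  x_2 = (x_1 − 3)/5 = -2/3
  x_2 = -2/3;  a_2 = 1;  x_3 = (x_2 − 1)/5 = -1/3
Digits: (2, 3, 1).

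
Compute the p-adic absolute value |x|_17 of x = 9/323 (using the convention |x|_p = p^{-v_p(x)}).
|9/323|_17 = 17

Step 1 — compute v_17(x) by factoring powers of 17 out of the numerator and denominator: v_17(9/323) = -1. Step 2 — apply |x|_p = p^{-v_p(x)} = 17^{1} = 17.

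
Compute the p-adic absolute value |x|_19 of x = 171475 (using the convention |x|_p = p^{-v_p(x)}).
|171475|_19 = 1/6859

Step 1 — compute v_19(x) by factoring powers of 19 out of the numerator and denominator: v_19(171475) = 3. Step 2 — apply |x|_p = p^{-v_p(x)} = 19^{-3} = 1/6859.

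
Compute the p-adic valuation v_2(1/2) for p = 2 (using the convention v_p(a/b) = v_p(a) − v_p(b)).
v_2(1/2) = -1

Factor powers of 2 from the numerator and denominator of the reduced fraction: 1 = 2^0 · 1 and 2 = 2^1 · 1. Apply v_p(a/b) = v_p(a) − v_p(b): v_2(1/2) = 0 − 1 = -1.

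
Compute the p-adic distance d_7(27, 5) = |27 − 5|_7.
d_7(27, 5) = 1

Step 1 — x − y = 27 − 5 = 22. Step 2 — v_7(22) = 0 (factor: 22 = (7^0 · 22); the sign does not affect v_p). Step 3 — |x − y|_7 = 7^{0} = 1.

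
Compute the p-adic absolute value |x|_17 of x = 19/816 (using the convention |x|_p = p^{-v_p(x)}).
|19/816|_17 = 17

Step 1 — compute v_17(x) by factoring powers of 17 out of the numerator and denominator: v_17(19/816) = -1. Step 2 — apply |x|_p = p^{-v_p(x)} = 17^{1} = 17.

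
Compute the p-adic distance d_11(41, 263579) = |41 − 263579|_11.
d_11(41, 263579) = 1/14641

Step 1 — x − y = 41 − 263579 = -263538. Step 2 — v_11(-263538) = 4 (factor: -263538 = −(11^4 · 18); the sign does not affect v_p). Step 3 — |x − y|_11 = 11^{-4} = 1/14641.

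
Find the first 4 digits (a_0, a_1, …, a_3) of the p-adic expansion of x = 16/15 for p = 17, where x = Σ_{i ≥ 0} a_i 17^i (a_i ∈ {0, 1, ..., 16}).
(a_0, …, a_3) = (9, 12, 14, 15)

v_17(16/15) = 0 (numerator and denominator both coprime to 17), so x ∈ ℤ_17^×. Compute digits iteratively via a_i = x_i mod 17, x_{i+1} = (x_i − a_i)/17, with x_0 = x:
  x_0 = 16/15;  a_0 = 9;  x_1 = (x_0 − 9)/17 = -7/15
  x_1 = -7/15;  a_1 = 12;  x_2 = (x_1 − 12)/17 = -11/15
  x_2 = -11/15;  a_2 = 14;  x_3 = (x_2 − 14)/17 = -13/15
  x_3 = -13/15;  a_3 = 15;  x_4 = (x_3 − 15)/17 = -14/15
Digits: (9, 12, 14, 15).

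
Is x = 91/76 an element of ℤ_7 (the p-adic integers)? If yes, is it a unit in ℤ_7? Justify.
x ∈ ℤ_7 but not a unit; v_7(x) = 1 > 0

ℤ_7 = {x ∈ ℚ_7 : v_7(x) ≥ 0} and ℤ_7^× = {x ∈ ℤ_7 : v_7(x) = 0}. Here v_7(91/76) = v_7(num) − v_7(den) = 1; compare against these criteria.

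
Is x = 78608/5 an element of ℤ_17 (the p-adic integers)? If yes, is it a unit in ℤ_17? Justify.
x ∈ ℤ_17 but not a unit; v_17(x) = 3 > 0

ℤ_17 = {x ∈ ℚ_17 : v_17(x) ≥ 0} and ℤ_17^× = {x ∈ ℤ_17 : v_17(x) = 0}. Here v_17(78608/5) = v_17(num) − v_17(den) = 3; compare against these criteria.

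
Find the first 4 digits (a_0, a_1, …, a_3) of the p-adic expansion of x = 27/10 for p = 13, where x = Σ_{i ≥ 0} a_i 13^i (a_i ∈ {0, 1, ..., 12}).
(a_0, …, a_3) = (4, 9, 11, 3)

v_13(27/10) = 0 (numerator and denominator both coprime to 13), so x ∈ ℤ_13^×. Compute digits iteratively via a_i = x_i mod 13, x_{i+1} = (x_i − a_i)/13, with x_0 = x:
  x_0 = 27/10;  a_0 = 4;  x_1 = (x_0 − 4)/13 = -1/10
  x_1 = -1/10;  a_1 = 9;  x_2 = (x_1 − 9)/13 = -7/10
  x_2 = -7/10;  a_2 = 11;  x_3 = (x_2 − 11)/13 = -9/10
  x_3 = -9/10;  a_3 = 3;  x_4 = (x_3 − 3)/13 = -3/10
Digits: (4, 9, 11, 3).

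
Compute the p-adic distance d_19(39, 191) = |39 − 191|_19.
d_19(39, 191) = 1/19

Step 1 — x − y = 39 − 191 = -152. Step 2 — v_19(-152) = 1 (factor: -152 = −(19^1 · 8); the sign does not affect v_p). Step 3 — |x − y|_19 = 19^{-1} = 1/19.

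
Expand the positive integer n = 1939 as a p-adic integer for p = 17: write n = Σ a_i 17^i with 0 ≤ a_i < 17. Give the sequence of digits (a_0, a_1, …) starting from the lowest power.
(a_0, a_1, …) = (1, 12, 6)

Repeated division by 17 gives the digits low-to-high: 1939 = 1 + 12·17^1 + 6·17^2. Digit sequence: (1, 12, 6).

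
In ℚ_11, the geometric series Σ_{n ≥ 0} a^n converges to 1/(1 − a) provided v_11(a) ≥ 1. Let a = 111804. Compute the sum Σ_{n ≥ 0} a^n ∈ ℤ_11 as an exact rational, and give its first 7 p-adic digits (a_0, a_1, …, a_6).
Σ a^n = 1/(1 − a) = -1/111803;  first 7 digits = (1, 0, 0, 7, 7, 0, 5)

v_11(a) = 3 ≥ 1, so the series converges in ℤ_11 to 1/(1 − a) = 1/(1 − 111804) = -1/111803. Expand this rational in ℤ_11: compute digits iteratively via d_i = x_i mod 11, x_{i+1} = (x_i − d_i)/11. The first 7 digits are (1, 0, 0, 7, 7, 0, 5).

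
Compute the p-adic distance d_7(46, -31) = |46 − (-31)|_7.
d_7(46, -31) = 1/7

Step 1 — x − y = 46 − (-31) = 77. Step 2 — v_7(77) = 1 (factor: 77 = (7^1 · 11); the sign does not affect v_p). Step 3 — |x − y|_7 = 7^{-1} = 1/7.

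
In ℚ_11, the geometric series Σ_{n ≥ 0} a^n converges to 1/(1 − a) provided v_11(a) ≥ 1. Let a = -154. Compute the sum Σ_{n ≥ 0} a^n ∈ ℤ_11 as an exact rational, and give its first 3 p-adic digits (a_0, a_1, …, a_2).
Σ a^n = 1/(1 − a) = 1/155;  first 3 digits = (1, 8, 7)

v_11(a) = 1 ≥ 1, so the series converges in ℤ_11 to 1/(1 − a) = 1/(1 − (-154)) = 1/155. Expand this rational in ℤ_11: compute digits iteratively via d_i = x_i mod 11, x_{i+1} = (x_i − d_i)/11. The first 3 digits are (1, 8, 7).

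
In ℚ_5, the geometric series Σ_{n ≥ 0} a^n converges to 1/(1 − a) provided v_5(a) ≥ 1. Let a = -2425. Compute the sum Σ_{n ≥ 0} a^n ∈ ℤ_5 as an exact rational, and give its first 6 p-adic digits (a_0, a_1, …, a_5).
Σ a^n = 1/(1 − a) = 1/2426;  first 6 digits = (1, 0, 3, 0, 0, 1)

v_5(a) = 2 ≥ 1, so the series converges in ℤ_5 to 1/(1 − a) = 1/(1 − (-2425)) = 1/2426. Expand this rational in ℤ_5: compute digits iteratively via d_i = x_i mod 5, x_{i+1} = (x_i − d_i)/5. The first 6 digits are (1, 0, 3, 0, 0, 1).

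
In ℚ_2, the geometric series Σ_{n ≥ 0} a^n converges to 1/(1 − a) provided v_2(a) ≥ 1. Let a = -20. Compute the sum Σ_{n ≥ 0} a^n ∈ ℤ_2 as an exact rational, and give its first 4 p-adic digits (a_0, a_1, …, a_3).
Σ a^n = 1/(1 − a) = 1/21;  first 4 digits = (1, 0, 1, 1)

v_2(a) = 2 ≥ 1, so the series converges in ℤ_2 to 1/(1 − a) = 1/(1 − (-20)) = 1/21. Expand this rational in ℤ_2: compute digits iteratively via d_i = x_i mod 2, x_{i+1} = (x_i − d_i)/2. The first 4 digits are (1, 0, 1, 1).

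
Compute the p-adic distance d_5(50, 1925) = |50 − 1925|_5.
d_5(50, 1925) = 1/625

Step 1 — x − y = 50 − 1925 = -1875. Step 2 — v_5(-1875) = 4 (factor: -1875 = −(5^4 · 3); the sign does not affect v_p). Step 3 — |x − y|_5 = 5^{-4} = 1/625.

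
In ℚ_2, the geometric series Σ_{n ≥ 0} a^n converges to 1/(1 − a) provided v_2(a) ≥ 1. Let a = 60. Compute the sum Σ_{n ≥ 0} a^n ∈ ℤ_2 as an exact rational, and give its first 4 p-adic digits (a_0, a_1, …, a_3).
Σ a^n = 1/(1 − a) = -1/59;  first 4 digits = (1, 0, 1, 1)

v_2(a) = 2 ≥ 1, so the series converges in ℤ_2 to 1/(1 − a) = 1/(1 − 60) = -1/59. Expand this rational in ℤ_2: compute digits iteratively via d_i = x_i mod 2, x_{i+1} = (x_i − d_i)/2. The first 4 digits are (1, 0, 1, 1).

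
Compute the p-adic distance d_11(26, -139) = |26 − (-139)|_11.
d_11(26, -139) = 1/11

Step 1 — x − y = 26 − (-139) = 165. Step 2 — v_11(165) = 1 (factor: 165 = (11^1 · 15); the sign does not affect v_p). Step 3 — |x − y|_11 = 11^{-1} = 1/11.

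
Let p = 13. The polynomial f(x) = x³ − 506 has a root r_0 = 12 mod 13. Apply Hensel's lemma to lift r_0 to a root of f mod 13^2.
r_1 = 168 (mod 169)

Hensel: r_{i+1} = r_i − f(r_i)/f′(r_i) mod 13^{i+2}, where f′(x) = 3x². Iterate:
  r_0 = 12 (mod 13)
  r_1 = 168 (mod 169)
Final: r = 168 with f(r) ≡ 0 mod 13^2.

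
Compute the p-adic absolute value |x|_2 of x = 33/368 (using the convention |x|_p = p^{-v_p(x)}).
|33/368|_2 = 16

Step 1 — compute v_2(x) by factoring powers of 2 out of the numerator and denominator: v_2(33/368) = -4. Step 2 — apply |x|_p = p^{-v_p(x)} = 2^{4} = 16.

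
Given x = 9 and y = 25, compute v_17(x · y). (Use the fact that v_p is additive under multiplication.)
v_17(225) = 0

v_p(x) = 0 (factor: 9 = 17^0 · 9); v_p(y) = 0 (factor: 25 = 17^0 · 25). Additivity: v_p(xy) = v_p(x) + v_p(y) = 0 + 0 = 0. (Direct check: xy = 225 = 17^0 · (225).)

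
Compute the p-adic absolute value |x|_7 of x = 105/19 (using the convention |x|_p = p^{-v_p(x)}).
|105/19|_7 = 1/7

Step 1 — compute v_7(x) by factoring powers of 7 out of the numerator and denominator: v_7(105/19) = 1. Step 2 — apply |x|_p = p^{-v_p(x)} = 7^{-1} = 1/7.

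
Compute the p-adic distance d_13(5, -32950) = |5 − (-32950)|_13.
d_13(5, -32950) = 1/2197

Step 1 — x − y = 5 − (-32950) = 32955. Step 2 — v_13(32955) = 3 (factor: 32955 = (13^3 · 15); the sign does not affect v_p). Step 3 — |x − y|_13 = 13^{-3} = 1/2197.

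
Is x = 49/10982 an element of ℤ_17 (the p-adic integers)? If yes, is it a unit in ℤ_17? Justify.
x ∉ ℤ_17 (v_17(x) = -2 < 0)

ℤ_17 = {x ∈ ℚ_17 : v_17(x) ≥ 0} and ℤ_17^× = {x ∈ ℤ_17 : v_17(x) = 0}. Here v_17(49/10982) = v_17(num) − v_17(den) = -2; compare against these criteria.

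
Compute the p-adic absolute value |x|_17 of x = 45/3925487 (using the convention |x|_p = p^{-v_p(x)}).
|45/3925487|_17 = 83521

Step 1 — compute v_17(x) by factoring powers of 17 out of the numerator and denominator: v_17(45/3925487) = -4. Step 2 — apply |x|_p = p^{-v_p(x)} = 17^{4} = 83521.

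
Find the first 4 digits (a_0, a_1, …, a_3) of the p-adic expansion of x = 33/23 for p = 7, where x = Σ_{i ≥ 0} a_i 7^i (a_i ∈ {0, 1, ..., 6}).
(a_0, …, a_3) = (6, 3, 1, 1)

v_7(33/23) = 0 (numerator and denominator both coprime to 7), so x ∈ ℤ_7^×. Compute digits iteratively via a_i = x_i mod 7, x_{i+1} = (x_i − a_i)/7, with x_0 = x:
  x_0 = 33/23;  a_0 = 6;  x_1 = (x_0 − 6)/7 = -15/23
  x_1 = -15/23;  a_1 = 3;  x_2 = (x_1 − 3)/7 = -12/23
  x_2 = -12/23;  a_2 = 1;  x_3 = (x_2 − 1)/7 = -5/23
  x_3 = -5/23;  a_3 = 1;  x_4 = (x_3 − 1)/7 = -4/23
Digits: (6, 3, 1, 1).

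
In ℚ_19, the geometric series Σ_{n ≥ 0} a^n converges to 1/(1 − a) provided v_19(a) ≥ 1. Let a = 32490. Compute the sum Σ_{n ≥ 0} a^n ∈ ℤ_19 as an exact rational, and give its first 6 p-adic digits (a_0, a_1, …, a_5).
Σ a^n = 1/(1 − a) = -1/32489;  first 6 digits = (1, 0, 14, 4, 6, 8)

v_19(a) = 2 ≥ 1, so the series converges in ℤ_19 to 1/(1 − a) = 1/(1 − 32490) = -1/32489. Expand this rational in ℤ_19: compute digits iteratively via d_i = x_i mod 19, x_{i+1} = (x_i − d_i)/19. The first 6 digits are (1, 0, 14, 4, 6, 8).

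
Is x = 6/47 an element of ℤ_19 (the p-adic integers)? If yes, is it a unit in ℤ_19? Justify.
x ∈ ℤ_19^× (unit); v_19(x) = 0

ℤ_19 = {x ∈ ℚ_19 : v_19(x) ≥ 0} and ℤ_19^× = {x ∈ ℤ_19 : v_19(x) = 0}. Here v_19(6/47) = v_19(num) − v_19(den) = 0; compare against these criteria.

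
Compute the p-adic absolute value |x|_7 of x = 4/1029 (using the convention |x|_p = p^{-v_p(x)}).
|4/1029|_7 = 343

Step 1 — compute v_7(x) by factoring powers of 7 out of the numerator and denominator: v_7(4/1029) = -3. Step 2 — apply |x|_p = p^{-v_p(x)} = 7^{3} = 343.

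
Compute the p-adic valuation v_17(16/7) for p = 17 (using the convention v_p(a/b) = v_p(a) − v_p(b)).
v_17(16/7) = 0

Factor powers of 17 from the numerator and denominator of the reduced fraction: 16 = 17^0 · 16 and 7 = 17^0 · 7. Apply v_p(a/b) = v_p(a) − v_p(b): v_17(16/7) = 0 − 0 = 0.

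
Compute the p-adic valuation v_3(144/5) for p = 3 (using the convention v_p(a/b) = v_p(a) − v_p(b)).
v_3(144/5) = 2

Factor powers of 3 from the numerator and denominator of the reduced fraction: 144 = 3^2 · 16 and 5 = 3^0 · 5. Apply v_p(a/b) = v_p(a) − v_p(b): v_3(144/5) = 2 − 0 = 2.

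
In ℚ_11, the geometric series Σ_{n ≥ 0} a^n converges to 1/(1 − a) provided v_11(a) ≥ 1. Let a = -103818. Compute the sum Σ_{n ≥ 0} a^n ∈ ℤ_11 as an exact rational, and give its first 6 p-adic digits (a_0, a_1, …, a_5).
Σ a^n = 1/(1 − a) = 1/103819;  first 6 digits = (1, 0, 0, 10, 3, 10)

v_11(a) = 3 ≥ 1, so the series converges in ℤ_11 to 1/(1 − a) = 1/(1 − (-103818)) = 1/103819. Expand this rational in ℤ_11: compute digits iteratively via d_i = x_i mod 11, x_{i+1} = (x_i − d_i)/11. The first 6 digits are (1, 0, 0, 10, 3, 10).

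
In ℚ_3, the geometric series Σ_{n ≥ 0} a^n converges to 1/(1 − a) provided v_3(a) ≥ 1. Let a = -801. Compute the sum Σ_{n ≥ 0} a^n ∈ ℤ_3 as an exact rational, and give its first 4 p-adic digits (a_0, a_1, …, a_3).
Σ a^n = 1/(1 − a) = 1/802;  first 4 digits = (1, 0, 1, 0)

v_3(a) = 2 ≥ 1, so the series converges in ℤ_3 to 1/(1 − a) = 1/(1 − (-801)) = 1/802. Expand this rational in ℤ_3: compute digits iteratively via d_i = x_i mod 3, x_{i+1} = (x_i − d_i)/3. The first 4 digits are (1, 0, 1, 0).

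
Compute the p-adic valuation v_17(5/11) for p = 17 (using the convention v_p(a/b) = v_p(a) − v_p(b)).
v_17(5/11) = 0

Factor powers of 17 from the numerator and denominator of the reduced fraction: 5 = 17^0 · 5 and 11 = 17^0 · 11. Apply v_p(a/b) = v_p(a) − v_p(b): v_17(5/11) = 0 − 0 = 0.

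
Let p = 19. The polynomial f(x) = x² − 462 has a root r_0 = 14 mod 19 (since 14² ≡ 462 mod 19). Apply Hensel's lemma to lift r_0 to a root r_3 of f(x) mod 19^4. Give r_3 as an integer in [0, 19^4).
r_3 = 82512 (mod 130321)

Hensel's recurrence: r_{i+1} = r_i − f(r_i)·(f′(r_i))^{-1} mod 19^{i+2}, with f′(x) = 2x. Iterate:
  r_0 = 14 (mod 19)
  r_1 = 204 (mod 361)
  r_2 = 204 (mod 6859)
  r_3 = 82512 (mod 130321)
Final: r_3 = 82512, and one checks f(r_3) ≡ 0 mod 19^4.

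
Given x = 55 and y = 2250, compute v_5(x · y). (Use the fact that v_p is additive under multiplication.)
v_5(123750) = 4

v_p(x) = 1 (factor: 55 = 5^1 · 11); v_p(y) = 3 (factor: 2250 = 5^3 · 18). Additivity: v_p(xy) = v_p(x) + v_p(y) = 1 + 3 = 4. (Direct check: xy = 123750 = 5^4 · (198).)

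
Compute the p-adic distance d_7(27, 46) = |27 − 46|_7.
d_7(27, 46) = 1

Step 1 — x − y = 27 − 46 = -19. Step 2 — v_7(-19) = 0 (factor: -19 = −(7^0 · 19); the sign does not affect v_p). Step 3 — |x − y|_7 = 7^{0} = 1.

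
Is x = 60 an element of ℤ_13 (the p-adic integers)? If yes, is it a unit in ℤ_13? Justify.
x ∈ ℤ_13^× (unit); v_13(x) = 0

ℤ_13 = {x ∈ ℚ_13 : v_13(x) ≥ 0} and ℤ_13^× = {x ∈ ℤ_13 : v_13(x) = 0}. Here v_13(60) = v_13(num) − v_13(den) = 0; compare against these criteria.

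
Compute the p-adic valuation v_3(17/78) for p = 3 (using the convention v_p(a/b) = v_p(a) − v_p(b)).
v_3(17/78) = -1

Factor powers of 3 from the numerator and denominator of the reduced fraction: 17 = 3^0 · 17 and 78 = 3^1 · 26. Apply v_p(a/b) = v_p(a) − v_p(b): v_3(17/78) = 0 − 1 = -1.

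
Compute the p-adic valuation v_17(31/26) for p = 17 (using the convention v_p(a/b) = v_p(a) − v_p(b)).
v_17(31/26) = 0

Factor powers of 17 from the numerator and denominator of the reduced fraction: 31 = 17^0 · 31 and 26 = 17^0 · 26. Apply v_p(a/b) = v_p(a) − v_p(b): v_17(31/26) = 0 − 0 = 0.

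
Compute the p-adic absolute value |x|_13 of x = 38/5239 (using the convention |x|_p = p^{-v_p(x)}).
|38/5239|_13 = 169

Step 1 — compute v_13(x) by factoring powers of 13 out of the numerator and denominator: v_13(38/5239) = -2. Step 2 — apply |x|_p = p^{-v_p(x)} = 13^{2} = 169.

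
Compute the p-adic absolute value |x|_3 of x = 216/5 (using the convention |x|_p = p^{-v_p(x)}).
|216/5|_3 = 1/27

Step 1 — compute v_3(x) by factoring powers of 3 out of the numerator and denominator: v_3(216/5) = 3. Step 2 — apply |x|_p = p^{-v_p(x)} = 3^{-3} = 1/27.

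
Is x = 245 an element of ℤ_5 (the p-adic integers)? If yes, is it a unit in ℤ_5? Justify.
x ∈ ℤ_5 but not a unit; v_5(x) = 1 > 0

ℤ_5 = {x ∈ ℚ_5 : v_5(x) ≥ 0} and ℤ_5^× = {x ∈ ℤ_5 : v_5(x) = 0}. Here v_5(245) = v_5(num) − v_5(den) = 1; compare against these criteria.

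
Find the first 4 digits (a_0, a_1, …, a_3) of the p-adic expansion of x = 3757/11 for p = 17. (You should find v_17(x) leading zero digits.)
(a_0, …, a_3) = (0, 0, 12, 4)

v_17(3757/11) = 2, so a_0 = ... = a_1 = 0. Factor out: x = 17^2 · u with u = 13/11 a unit in ℤ_17. Expand u iteratively via a_{v+i} = u_i mod 17, u_{i+1} = (u_i − a_{v+i})/17:
  u_0 = 13/11;  a_2 = 12;  u_1 = (u_0 − 12)/17 = -7/11
  u_1 = -7/11;  a_3 = 4;  u_2 = (u_1 − 4)/17 = -3/11
Digits: (0, 0, 12, 4).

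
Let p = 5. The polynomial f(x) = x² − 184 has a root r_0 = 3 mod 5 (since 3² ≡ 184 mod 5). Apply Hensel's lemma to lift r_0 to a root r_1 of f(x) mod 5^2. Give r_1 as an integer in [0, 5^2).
r_1 = 3 (mod 25)

Hensel's recurrence: r_{i+1} = r_i − f(r_i)·(f′(r_i))^{-1} mod 5^{i+2}, with f′(x) = 2x. Iterate:
  r_0 = 3 (mod 5)
  r_1 = 3 (mod 25)
Final: r_1 = 3, and one checks f(r_1) ≡ 0 mod 5^2.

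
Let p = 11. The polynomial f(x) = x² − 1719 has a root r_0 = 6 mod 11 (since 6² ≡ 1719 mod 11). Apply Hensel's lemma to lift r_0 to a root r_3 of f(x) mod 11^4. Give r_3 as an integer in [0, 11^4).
r_3 = 5682 (mod 14641)

Hensel's recurrence: r_{i+1} = r_i − f(r_i)·(f′(r_i))^{-1} mod 11^{i+2}, with f′(x) = 2x. Iterate:
  r_0 = 6 (mod 11)
  r_1 = 116 (mod 121)
  r_2 = 358 (mod 1331)
  r_3 = 5682 (mod 14641)
Final: r_3 = 5682, and one checks f(r_3) ≡ 0 mod 11^4.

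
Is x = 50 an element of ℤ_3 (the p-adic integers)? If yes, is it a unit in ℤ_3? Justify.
x ∈ ℤ_3^× (unit); v_3(x) = 0

ℤ_3 = {x ∈ ℚ_3 : v_3(x) ≥ 0} and ℤ_3^× = {x ∈ ℤ_3 : v_3(x) = 0}. Here v_3(50) = v_3(num) − v_3(den) = 0; compare against these criteria.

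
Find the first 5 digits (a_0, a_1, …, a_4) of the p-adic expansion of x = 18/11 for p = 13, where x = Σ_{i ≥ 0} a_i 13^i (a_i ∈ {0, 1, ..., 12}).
(a_0, …, a_4) = (4, 1, 7, 3, 8)

v_13(18/11) = 0 (numerator and denominator both coprime to 13), so x ∈ ℤ_13^×. Compute digits iteratively via a_i = x_i mod 13, x_{i+1} = (x_i − a_i)/13, with x_0 = x:
  x_0 = 18/11;  a_0 = 4;  x_1 = (x_0 − 4)/13 = -2/11
  x_1 = -2/11;  a_1 = 1;  x_2 = (x_1 − 1)/13 = -1/11
  x_2 = -1/11;  a_2 = 7;  x_3 = (x_2 − 7)/13 = -6/11
  x_3 = -6/11;  a_3 = 3;  x_4 = (x_3 − 3)/13 = -3/11
  x_4 = -3/11;  a_4 = 8;  x_5 = (x_4 − 8)/13 = -7/11
Digits: (4, 1, 7, 3, 8).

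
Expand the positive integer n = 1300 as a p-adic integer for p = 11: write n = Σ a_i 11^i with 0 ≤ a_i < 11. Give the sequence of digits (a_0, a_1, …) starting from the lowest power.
(a_0, a_1, …) = (2, 8, 10)

Repeated division by 11 gives the digits low-to-high: 1300 = 2 + 8·11^1 + 10·11^2. Digit sequence: (2, 8, 10).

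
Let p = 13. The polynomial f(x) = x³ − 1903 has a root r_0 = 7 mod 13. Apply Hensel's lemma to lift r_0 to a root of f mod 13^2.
r_1 = 59 (mod 169)

Hensel: r_{i+1} = r_i − f(r_i)/f′(r_i) mod 13^{i+2}, where f′(x) = 3x². Iterate:
  r_0 = 7 (mod 13)
  r_1 = 59 (mod 169)
Final: r = 59 with f(r) ≡ 0 mod 13^2.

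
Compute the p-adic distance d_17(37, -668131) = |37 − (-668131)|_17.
d_17(37, -668131) = 1/83521

Step 1 — x − y = 37 − (-668131) = 668168. Step 2 — v_17(668168) = 4 (factor: 668168 = (17^4 · 8); the sign does not affect v_p). Step 3 — |x − y|_17 = 17^{-4} = 1/83521.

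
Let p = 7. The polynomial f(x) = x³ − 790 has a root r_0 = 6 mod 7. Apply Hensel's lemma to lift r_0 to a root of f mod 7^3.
r_2 = 230 (mod 343)

Hensel: r_{i+1} = r_i − f(r_i)/f′(r_i) mod 7^{i+2}, where f′(x) = 3x². Iterate:
  r_0 = 6 (mod 7)
  r_1 = 34 (mod 49)
  r_2 = 230 (mod 343)
Final: r = 230 with f(r) ≡ 0 mod 7^3.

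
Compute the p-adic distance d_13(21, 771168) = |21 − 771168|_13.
d_13(21, 771168) = 1/28561

Step 1 — x − y = 21 − 771168 = -771147. Step 2 — v_13(-771147) = 4 (factor: -771147 = −(13^4 · 27); the sign does not affect v_p). Step 3 — |x − y|_13 = 13^{-4} = 1/28561.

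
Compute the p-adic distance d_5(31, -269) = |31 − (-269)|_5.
d_5(31, -269) = 1/25

Step 1 — x − y = 31 − (-269) = 300. Step 2 — v_5(300) = 2 (factor: 300 = (5^2 · 12); the sign does not affect v_p). Step 3 — |x − y|_5 = 5^{-2} = 1/25.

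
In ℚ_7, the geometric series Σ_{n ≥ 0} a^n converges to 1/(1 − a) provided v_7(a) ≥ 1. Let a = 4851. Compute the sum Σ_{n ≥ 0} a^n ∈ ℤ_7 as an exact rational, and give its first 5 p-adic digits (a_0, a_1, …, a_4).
Σ a^n = 1/(1 − a) = -1/4850;  first 5 digits = (1, 0, 1, 0, 3)

v_7(a) = 2 ≥ 1, so the series converges in ℤ_7 to 1/(1 − a) = 1/(1 − 4851) = -1/4850. Expand this rational in ℤ_7: compute digits iteratively via d_i = x_i mod 7, x_{i+1} = (x_i − d_i)/7. The first 5 digits are (1, 0, 1, 0, 3).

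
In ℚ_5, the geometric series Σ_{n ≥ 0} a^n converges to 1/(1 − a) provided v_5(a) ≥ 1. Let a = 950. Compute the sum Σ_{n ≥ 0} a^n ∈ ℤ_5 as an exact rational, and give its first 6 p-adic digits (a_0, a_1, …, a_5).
Σ a^n = 1/(1 − a) = -1/949;  first 6 digits = (1, 0, 3, 2, 0, 4)

v_5(a) = 2 ≥ 1, so the series converges in ℤ_5 to 1/(1 − a) = 1/(1 − 950) = -1/949. Expand this rational in ℤ_5: compute digits iteratively via d_i = x_i mod 5, x_{i+1} = (x_i − d_i)/5. The first 6 digits are (1, 0, 3, 2, 0, 4).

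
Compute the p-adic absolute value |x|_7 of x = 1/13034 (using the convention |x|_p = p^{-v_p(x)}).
|1/13034|_7 = 343

Step 1 — compute v_7(x) by factoring powers of 7 out of the numerator and denominator: v_7(1/13034) = -3. Step 2 — apply |x|_p = p^{-v_p(x)} = 7^{3} = 343.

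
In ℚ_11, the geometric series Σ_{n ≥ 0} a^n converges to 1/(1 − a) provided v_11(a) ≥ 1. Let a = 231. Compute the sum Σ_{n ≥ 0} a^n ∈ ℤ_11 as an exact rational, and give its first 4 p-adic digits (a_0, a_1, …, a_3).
Σ a^n = 1/(1 − a) = -1/230;  first 4 digits = (1, 10, 2, 6)

v_11(a) = 1 ≥ 1, so the series converges in ℤ_11 to 1/(1 − a) = 1/(1 − 231) = -1/230. Expand this rational in ℤ_11: compute digits iteratively via d_i = x_i mod 11, x_{i+1} = (x_i − d_i)/11. The first 4 digits are (1, 10, 2, 6).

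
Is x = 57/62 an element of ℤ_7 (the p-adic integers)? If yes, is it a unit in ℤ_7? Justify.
x ∈ ℤ_7^× (unit); v_7(x) = 0

ℤ_7 = {x ∈ ℚ_7 : v_7(x) ≥ 0} and ℤ_7^× = {x ∈ ℤ_7 : v_7(x) = 0}. Here v_7(57/62) = v_7(num) − v_7(den) = 0; compare against these criteria.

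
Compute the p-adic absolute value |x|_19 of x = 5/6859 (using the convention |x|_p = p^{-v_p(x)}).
|5/6859|_19 = 6859

Step 1 — compute v_19(x) by factoring powers of 19 out of the numerator and denominator: v_19(5/6859) = -3. Step 2 — apply |x|_p = p^{-v_p(x)} = 19^{3} = 6859.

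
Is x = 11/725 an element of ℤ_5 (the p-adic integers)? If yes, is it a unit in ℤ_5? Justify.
x ∉ ℤ_5 (v_5(x) = -2 < 0)

ℤ_5 = {x ∈ ℚ_5 : v_5(x) ≥ 0} and ℤ_5^× = {x ∈ ℤ_5 : v_5(x) = 0}. Here v_5(11/725) = v_5(num) − v_5(den) = -2; compare against these criteria.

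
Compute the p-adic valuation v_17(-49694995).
v_17(-49694995) = 5

v_17(n) is the largest exponent k such that 17^k divides n. Factor out: -49694995 = -17^5 · 35. (Sign doesn't affect v_p.) So v_17(-49694995) = 5.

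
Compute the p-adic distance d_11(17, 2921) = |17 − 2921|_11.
d_11(17, 2921) = 1/121

Step 1 — x − y = 17 − 2921 = -2904. Step 2 — v_11(-2904) = 2 (factor: -2904 = −(11^2 · 24); the sign does not affect v_p). Step 3 — |x − y|_11 = 11^{-2} = 1/121.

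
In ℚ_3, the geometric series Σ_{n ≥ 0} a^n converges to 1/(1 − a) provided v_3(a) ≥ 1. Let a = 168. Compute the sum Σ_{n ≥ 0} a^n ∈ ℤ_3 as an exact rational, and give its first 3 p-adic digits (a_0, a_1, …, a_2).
Σ a^n = 1/(1 − a) = -1/167;  first 3 digits = (1, 2, 1)

v_3(a) = 1 ≥ 1, so the series converges in ℤ_3 to 1/(1 − a) = 1/(1 − 168) = -1/167. Expand this rational in ℤ_3: compute digits iteratively via d_i = x_i mod 3, x_{i+1} = (x_i − d_i)/3. The first 3 digits are (1, 2, 1).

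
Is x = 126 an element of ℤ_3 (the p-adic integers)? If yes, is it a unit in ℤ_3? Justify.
x ∈ ℤ_3 but not a unit; v_3(x) = 2 > 0

ℤ_3 = {x ∈ ℚ_3 : v_3(x) ≥ 0} and ℤ_3^× = {x ∈ ℤ_3 : v_3(x) = 0}. Here v_3(126) = v_3(num) − v_3(den) = 2; compare against these criteria.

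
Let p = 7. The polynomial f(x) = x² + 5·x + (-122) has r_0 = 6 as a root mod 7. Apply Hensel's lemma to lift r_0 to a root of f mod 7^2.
r_1 = 41 (mod 49)

Hensel: r_{i+1} = r_i − f(r_i)·(f′(r_i))^{-1} mod 7^{i+2}, f′(x) = 2x + 5. Iterate:
  r_0 = 6 (mod 7)
  r_1 = 41 (mod 49)
Final: r = 41 satisfies f(r) ≡ 0 mod 7^2.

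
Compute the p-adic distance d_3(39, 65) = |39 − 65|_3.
d_3(39, 65) = 1

Step 1 — x − y = 39 − 65 = -26. Step 2 — v_3(-26) = 0 (factor: -26 = −(3^0 · 26); the sign does not affect v_p). Step 3 — |x − y|_3 = 3^{0} = 1.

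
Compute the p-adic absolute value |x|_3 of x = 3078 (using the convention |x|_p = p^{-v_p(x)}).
|3078|_3 = 1/81

Step 1 — compute v_3(x) by factoring powers of 3 out of the numerator and denominator: v_3(3078) = 4. Step 2 — apply |x|_p = p^{-v_p(x)} = 3^{-4} = 1/81.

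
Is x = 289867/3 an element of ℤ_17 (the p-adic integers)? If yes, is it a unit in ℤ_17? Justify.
x ∈ ℤ_17 but not a unit; v_17(x) = 3 > 0

ℤ_17 = {x ∈ ℚ_17 : v_17(x) ≥ 0} and ℤ_17^× = {x ∈ ℤ_17 : v_17(x) = 0}. Here v_17(289867/3) = v_17(num) − v_17(den) = 3; compare against these criteria.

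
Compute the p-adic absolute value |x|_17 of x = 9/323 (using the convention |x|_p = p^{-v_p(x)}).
|9/323|_17 = 17

Step 1 — compute v_17(x) by factoring powers of 17 out of the numerator and denominator: v_17(9/323) = -1. Step 2 — apply |x|_p = p^{-v_p(x)} = 17^{1} = 17.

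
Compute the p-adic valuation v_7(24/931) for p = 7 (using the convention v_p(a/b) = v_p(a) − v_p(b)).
v_7(24/931) = -2

Factor powers of 7 from the numerator and denominator of the reduced fraction: 24 = 7^0 · 24 and 931 = 7^2 · 19. Apply v_p(a/b) = v_p(a) − v_p(b): v_7(24/931) = 0 − 2 = -2.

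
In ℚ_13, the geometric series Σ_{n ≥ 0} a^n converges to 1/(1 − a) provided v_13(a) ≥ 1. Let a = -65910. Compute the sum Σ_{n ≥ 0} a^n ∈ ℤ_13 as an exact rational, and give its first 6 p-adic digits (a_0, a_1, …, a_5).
Σ a^n = 1/(1 − a) = 1/65911;  first 6 digits = (1, 0, 0, 9, 10, 12)

v_13(a) = 3 ≥ 1, so the series converges in ℤ_13 to 1/(1 − a) = 1/(1 − (-65910)) = 1/65911. Expand this rational in ℤ_13: compute digits iteratively via d_i = x_i mod 13, x_{i+1} = (x_i − d_i)/13. The first 6 digits are (1, 0, 0, 9, 10, 12).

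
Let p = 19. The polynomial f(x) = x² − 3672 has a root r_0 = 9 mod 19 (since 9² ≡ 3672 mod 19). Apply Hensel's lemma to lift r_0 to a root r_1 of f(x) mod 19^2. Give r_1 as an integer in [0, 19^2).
r_1 = 28 (mod 361)

Hensel's recurrence: r_{i+1} = r_i − f(r_i)·(f′(r_i))^{-1} mod 19^{i+2}, with f′(x) = 2x. Iterate:
  r_0 = 9 (mod 19)
  r_1 = 28 (mod 361)
Final: r_1 = 28, and one checks f(r_1) ≡ 0 mod 19^2.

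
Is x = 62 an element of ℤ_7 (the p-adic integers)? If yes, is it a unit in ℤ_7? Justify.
x ∈ ℤ_7^× (unit); v_7(x) = 0

ℤ_7 = {x ∈ ℚ_7 : v_7(x) ≥ 0} and ℤ_7^× = {x ∈ ℤ_7 : v_7(x) = 0}. Here v_7(62) = v_7(num) − v_7(den) = 0; compare against these criteria.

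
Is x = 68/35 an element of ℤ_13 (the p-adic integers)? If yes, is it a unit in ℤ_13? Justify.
x ∈ ℤ_13^× (unit); v_13(x) = 0

ℤ_13 = {x ∈ ℚ_13 : v_13(x) ≥ 0} and ℤ_13^× = {x ∈ ℤ_13 : v_13(x) = 0}. Here v_13(68/35) = v_13(num) − v_13(den) = 0; compare against these criteria.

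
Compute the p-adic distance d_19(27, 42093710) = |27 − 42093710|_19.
d_19(27, 42093710) = 1/2476099

Step 1 — x − y = 27 − 42093710 = -42093683. Step 2 — v_19(-42093683) = 5 (factor: -42093683 = −(19^5 · 17); the sign does not affect v_p). Step 3 — |x − y|_19 = 19^{-5} = 1/2476099.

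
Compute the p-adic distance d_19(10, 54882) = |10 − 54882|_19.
d_19(10, 54882) = 1/6859

Step 1 — x − y = 10 − 54882 = -54872. Step 2 — v_19(-54872) = 3 (factor: -54872 = −(19^3 · 8); the sign does not affect v_p). Step 3 — |x − y|_19 = 19^{-3} = 1/6859.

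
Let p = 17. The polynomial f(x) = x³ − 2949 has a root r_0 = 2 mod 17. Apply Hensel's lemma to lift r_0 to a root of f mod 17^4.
r_3 = 20453 (mod 83521)

Hensel: r_{i+1} = r_i − f(r_i)/f′(r_i) mod 17^{i+2}, where f′(x) = 3x². Iterate:
  r_0 = 2 (mod 17)
  r_1 = 223 (mod 289)
  r_2 = 801 (mod 4913)
  r_3 = 20453 (mod 83521)
Final: r = 20453 with f(r) ≡ 0 mod 17^4.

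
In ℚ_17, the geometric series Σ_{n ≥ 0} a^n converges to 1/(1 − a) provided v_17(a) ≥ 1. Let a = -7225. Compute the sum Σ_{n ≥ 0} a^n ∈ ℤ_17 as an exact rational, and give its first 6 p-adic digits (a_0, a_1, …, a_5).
Σ a^n = 1/(1 − a) = 1/7226;  first 6 digits = (1, 0, 9, 15, 12, 2)

v_17(a) = 2 ≥ 1, so the series converges in ℤ_17 to 1/(1 − a) = 1/(1 − (-7225)) = 1/7226. Expand this rational in ℤ_17: compute digits iteratively via d_i = x_i mod 17, x_{i+1} = (x_i − d_i)/17. The first 6 digits are (1, 0, 9, 15, 12, 2).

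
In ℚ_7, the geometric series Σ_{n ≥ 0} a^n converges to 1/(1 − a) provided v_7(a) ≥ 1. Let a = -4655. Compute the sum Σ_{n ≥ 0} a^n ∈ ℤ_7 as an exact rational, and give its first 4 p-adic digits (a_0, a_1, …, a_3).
Σ a^n = 1/(1 − a) = 1/4656;  first 4 digits = (1, 0, 3, 0)

v_7(a) = 2 ≥ 1, so the series converges in ℤ_7 to 1/(1 − a) = 1/(1 − (-4655)) = 1/4656. Expand this rational in ℤ_7: compute digits iteratively via d_i = x_i mod 7, x_{i+1} = (x_i − d_i)/7. The first 4 digits are (1, 0, 3, 0).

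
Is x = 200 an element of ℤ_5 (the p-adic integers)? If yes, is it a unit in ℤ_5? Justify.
x ∈ ℤ_5 but not a unit; v_5(x) = 2 > 0

ℤ_5 = {x ∈ ℚ_5 : v_5(x) ≥ 0} and ℤ_5^× = {x ∈ ℤ_5 : v_5(x) = 0}. Here v_5(200) = v_5(num) − v_5(den) = 2; compare against these criteria.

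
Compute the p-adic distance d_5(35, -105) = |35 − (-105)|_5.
d_5(35, -105) = 1/5

Step 1 — x − y = 35 − (-105) = 140. Step 2 — v_5(140) = 1 (factor: 140 = (5^1 · 28); the sign does not affect v_p). Step 3 — |x − y|_5 = 5^{-1} = 1/5.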